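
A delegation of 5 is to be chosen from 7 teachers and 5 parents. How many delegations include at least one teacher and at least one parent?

With no constraint there are C(12,5) = 792 possible selections.
Selections missing a whole group: no teachers → C(5,5) = 1; no parents → C(7,5) = 21.
Both groups omitted at once is impossible, so 792 − 22 = 770.

770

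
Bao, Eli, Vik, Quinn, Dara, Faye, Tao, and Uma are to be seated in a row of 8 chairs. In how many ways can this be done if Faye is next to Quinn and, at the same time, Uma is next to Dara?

2880

Treat {Faye,Quinn} as one block (2 orders) and {Uma,Dara} as another (2 orders).
That leaves 6 units to arrange: 2 × 2 × 6! = 4 × 720 = 2880.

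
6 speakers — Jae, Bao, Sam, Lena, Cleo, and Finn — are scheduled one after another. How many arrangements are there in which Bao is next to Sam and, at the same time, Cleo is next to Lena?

Treat {Bao,Sam} as one block (2 orders) and {Cleo,Lena} as another (2 orders).
That leaves 4 units to arrange: 2 × 2 × 4! = 4 × 24 = 96.

96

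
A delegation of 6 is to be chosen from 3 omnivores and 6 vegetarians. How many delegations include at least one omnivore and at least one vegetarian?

Total 6-person selections from all 9: C(9,6) = 84.
Selections missing a whole group: no omnivores → C(6,6) = 1; no vegetarians → C(3,6) = 0.
Both groups omitted at once is impossible, so 84 − 1 = 83.

83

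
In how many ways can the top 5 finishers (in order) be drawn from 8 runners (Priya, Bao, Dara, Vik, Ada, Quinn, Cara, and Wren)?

This is an ordered selection of 5 from 8: P(8,5).
That gives 8 × 7 × 6 × 5 × 4 = 6720.

6720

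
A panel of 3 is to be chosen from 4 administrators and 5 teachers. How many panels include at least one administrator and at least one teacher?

70

With no constraint there are C(9,3) = 84 possible selections.
Subtract selections that omit an entire group: no administrators → C(5,3) = 10; no teachers → C(4,3) = 4.
Both groups omitted at once is impossible, so 84 − 14 = 70.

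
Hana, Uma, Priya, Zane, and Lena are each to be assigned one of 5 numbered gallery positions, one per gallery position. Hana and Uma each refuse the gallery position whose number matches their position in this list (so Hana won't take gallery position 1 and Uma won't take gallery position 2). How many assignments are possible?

78

Let Aᵢ (for i ∈ {1, 2}) be the placements that put person i in their forbidden gallery position. Any j of these fix j positions, leaving (5−j)! ways to fill the rest, and there are C(2,j) ways to pick which j.
By inclusion–exclusion, the number of valid placements is Σ_{j=0}^{2} (−1)^j C(2,j)·(5−j)!.
Computing: 120 − 48 + 6 = 78.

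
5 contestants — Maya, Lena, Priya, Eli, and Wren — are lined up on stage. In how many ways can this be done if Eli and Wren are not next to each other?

72

There are 5! = 120 arrangements in all. If Eli and Wren are adjacent, merging them into one block gives 2·(4)! = 48 arrangements.
Complementary counting: 120 − 48 = 72.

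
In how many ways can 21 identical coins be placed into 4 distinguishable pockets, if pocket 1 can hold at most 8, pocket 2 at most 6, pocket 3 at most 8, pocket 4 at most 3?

34

Without the upper bounds there are C(24,3) = 2024 ways to split 21 among 4 pockets.
Subtract solutions that violate a single cap (substitute x_i' = x_i − (cap_i+1)): x_1 ≥ 9 gives C(15,3) = 455; x_2 ≥ 7 gives C(17,3) = 680; x_3 ≥ 9 gives C(15,3) = 455; x_4 ≥ 4 gives C(20,3) = 1140. Together 2730.
Add back pairs where two caps are both exceeded: 56 + 20 + 165 + 56 + 286 + 165 = 748.
Subtract triples: 0 + 4 + 0 + 4 = 8.
By inclusion–exclusion the count is 2024 − 2730 + 748 − 8 = 34.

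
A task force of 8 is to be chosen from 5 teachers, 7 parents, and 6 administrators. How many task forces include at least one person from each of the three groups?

Unrestricted: C(18,8) = 43758 ways to pick any 8 of the 18.
Selections missing a whole group: no teachers → C(13,8) = 1287; no parents → C(11,8) = 165; no administrators → C(12,8) = 495.
Add back selections omitting two groups (i.e. drawn from a single group): C(5,8) + C(7,8) + C(6,8) = 0.
By inclusion–exclusion: 43758 − 1947 + 0 = 41811.

41811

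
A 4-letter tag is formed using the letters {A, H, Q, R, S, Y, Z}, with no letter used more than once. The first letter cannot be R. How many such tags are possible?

720

The first letter has 7−1 = 6 choices (anything except R).
The remaining 3 letters are filled from the other 6 symbols without repetition: 6 × 5 × 4 = 120.
Total: 6 × 120 = 720.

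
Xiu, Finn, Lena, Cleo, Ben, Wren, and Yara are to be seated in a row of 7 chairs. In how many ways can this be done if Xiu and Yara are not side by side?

Of the 7! = 5040 arrangements, those with Xiu and Yara adjacent number 2 × 6! = 1440 (treat the pair as a block with 2 internal orders).
So 5040 − 1440 = 3600 arrangements keep them apart.

3600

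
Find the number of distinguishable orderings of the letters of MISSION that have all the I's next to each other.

Treat the 2 copies of I as a single block. The multiset to arrange is then {II, M, N, O, S, S}, 6 items in all.
That gives (6)!/(2!) = 360 arrangements.

360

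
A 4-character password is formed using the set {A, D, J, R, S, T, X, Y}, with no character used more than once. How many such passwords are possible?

1680

With no repetition, fill the 4 characters in order: 8 choices, then 7, down to 5.
That product is 8 × 7 × 6 × 5 = 1680.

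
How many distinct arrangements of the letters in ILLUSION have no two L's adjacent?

Total arrangements of ILLUSION: 8!/(2!·2!) = 10080.
Arrangements with the L's together: treat LL as one letter, giving (7)!/(2!) = 2520.
Subtracting, 10080 − 2520 = 7560 arrangements keep the L's apart.

7560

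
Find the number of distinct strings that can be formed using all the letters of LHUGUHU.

The 7 letters of LHUGUHU have repeats: H appearing twice and U appearing 3 times.
The number of distinct arrangements is 7!/(3!·2!) = 5040/12 = 420.

420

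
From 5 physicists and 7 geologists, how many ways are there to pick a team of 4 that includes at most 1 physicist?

210

Split by how many physicists are chosen (0 through 1).
Sum: C(5,0)·C(7,4) + C(5,1)·C(7,3) = 35 + 175 = 210.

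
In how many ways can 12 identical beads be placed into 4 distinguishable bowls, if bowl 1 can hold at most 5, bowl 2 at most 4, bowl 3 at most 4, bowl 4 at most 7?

114

Without the upper bounds there are C(15,3) = 455 ways to split 12 among 4 bowls.
Subtract solutions that violate a single cap (substitute x_i' = x_i − (cap_i+1)): x_1 ≥ 6 gives C(9,3) = 84; x_2 ≥ 5 gives C(10,3) = 120; x_3 ≥ 5 gives C(10,3) = 120; x_4 ≥ 8 gives C(7,3) = 35. Together 359.
Add back pairs where two caps are both exceeded: 4 + 4 + 0 + 10 + 0 + 0 = 18.
By inclusion–exclusion the count is 455 − 359 + 18 = 114.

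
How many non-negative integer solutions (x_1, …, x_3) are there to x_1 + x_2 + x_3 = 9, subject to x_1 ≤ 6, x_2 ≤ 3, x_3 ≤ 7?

25

Without the upper bounds there are C(11,2) = 55 ways to split 9 among 3 variables.
Subtract solutions that violate a single cap (substitute x_i' = x_i − (cap_i+1)): x_1 ≥ 7 gives C(4,2) = 6; x_2 ≥ 4 gives C(7,2) = 21; x_3 ≥ 8 gives C(3,2) = 3. Together 30.
No two caps can be exceeded simultaneously, so the pair terms are all 0.
By inclusion–exclusion the count is 55 − 30 + 0 = 25.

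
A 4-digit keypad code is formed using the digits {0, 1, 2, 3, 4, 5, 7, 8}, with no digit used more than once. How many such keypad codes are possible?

With no repetition, fill the 4 digits in order: 8 choices, then 7, down to 5.
8 × 7 × 6 × 5 = 1680.

1680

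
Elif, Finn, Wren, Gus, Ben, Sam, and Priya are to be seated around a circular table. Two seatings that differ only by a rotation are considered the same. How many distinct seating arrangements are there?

720

Around a circle, 7 distinct people have 7!/7 = (6)! = 720 rotationally distinct seatings.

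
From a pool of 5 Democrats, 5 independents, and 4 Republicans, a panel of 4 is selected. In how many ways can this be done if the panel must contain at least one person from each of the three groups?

550

Total 4-person selections from all 14: C(14,4) = 1001.
Subtract selections that omit an entire group: no Democrats → C(9,4) = 126; no independents → C(9,4) = 126; no Republicans → C(10,4) = 210.
Add back selections omitting two groups (i.e. drawn from a single group): C(5,4) + C(5,4) + C(4,4) = 11.
By inclusion–exclusion: 1001 − 462 + 11 = 550.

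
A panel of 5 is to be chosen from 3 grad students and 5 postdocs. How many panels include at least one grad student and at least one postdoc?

Total 5-person selections from all 8: C(8,5) = 56.
Selections missing a whole group: no grad students → C(5,5) = 1; no postdocs → C(3,5) = 0.
Both groups omitted at once is impossible, so 56 − 1 = 55.

55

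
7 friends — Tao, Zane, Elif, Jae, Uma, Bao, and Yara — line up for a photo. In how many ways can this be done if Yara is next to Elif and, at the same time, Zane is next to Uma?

Treat {Yara,Elif} as one block (2 orders) and {Zane,Uma} as another (2 orders).
That leaves 5 units to arrange: 2 × 2 × 5! = 4 × 120 = 480.

480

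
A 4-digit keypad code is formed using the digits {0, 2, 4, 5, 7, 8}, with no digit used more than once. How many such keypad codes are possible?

360

With no repetition, fill the 4 digits in order: 6 choices, then 5, down to 3.
That product is 6 × 5 × 4 × 3 = 360.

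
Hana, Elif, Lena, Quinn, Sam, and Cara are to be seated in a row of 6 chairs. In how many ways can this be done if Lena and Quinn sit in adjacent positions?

Treat {Lena, Quinn} as a single unit. There are 5 units to order, and the pair itself can be ordered 2 ways.
So the count is 2·(5)! = 240.

240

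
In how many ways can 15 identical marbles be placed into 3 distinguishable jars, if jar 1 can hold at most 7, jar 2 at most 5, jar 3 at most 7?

Without the upper bounds there are C(17,2) = 136 ways to split 15 among 3 jars.
Subtract solutions that violate a single cap (substitute x_i' = x_i − (cap_i+1)): x_1 ≥ 8 gives C(9,2) = 36; x_2 ≥ 6 gives C(11,2) = 55; x_3 ≥ 8 gives C(9,2) = 36. Together 127.
Add back pairs where two caps are both exceeded: 3 + 0 + 3 = 6.
By inclusion–exclusion the count is 136 − 127 + 6 = 15.

15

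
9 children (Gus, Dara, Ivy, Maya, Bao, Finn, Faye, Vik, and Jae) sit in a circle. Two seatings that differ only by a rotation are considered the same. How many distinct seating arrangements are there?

40320

Seat Gus anywhere (absorbing the rotational symmetry), then permute the other 8: (8)! = 40320.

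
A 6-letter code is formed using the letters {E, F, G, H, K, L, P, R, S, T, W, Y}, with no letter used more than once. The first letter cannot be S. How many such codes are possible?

609840

The first letter has 12−1 = 11 choices (anything except S).
The remaining 5 letters are filled from the other 11 symbols without repetition: 11 × 10 × 9 × 8 × 7 = 55440.
Total: 11 × 55440 = 609840.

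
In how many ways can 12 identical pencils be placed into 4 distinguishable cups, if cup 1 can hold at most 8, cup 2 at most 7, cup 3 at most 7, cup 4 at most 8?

345

By stars and bars, unrestricted non-negative solutions to x_1+…+x_4 = 12 number C(12+3,3) = 455.
Subtract solutions that violate a single cap (substitute x_i' = x_i − (cap_i+1)): x_1 ≥ 9 gives C(6,3) = 20; x_2 ≥ 8 gives C(7,3) = 35; x_3 ≥ 8 gives C(7,3) = 35; x_4 ≥ 9 gives C(6,3) = 20. Together 110.
No two caps can be exceeded simultaneously, so the pair terms are all 0.
By inclusion–exclusion the count is 455 − 110 + 0 = 345.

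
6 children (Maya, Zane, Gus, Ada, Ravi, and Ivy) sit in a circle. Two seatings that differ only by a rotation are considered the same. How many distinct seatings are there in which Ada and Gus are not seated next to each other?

72

All circular seatings of 6 people number (5)! = 120.
Seatings with Ada beside Gus: treat them as a block with 2 internal orders, giving 2 × (4)! = 48.
Subtracting, 120 − 48 = 72.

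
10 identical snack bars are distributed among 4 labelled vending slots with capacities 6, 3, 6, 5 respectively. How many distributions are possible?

By stars and bars, unrestricted non-negative solutions to x_1+…+x_4 = 10 number C(10+3,3) = 286.
Subtract solutions that violate a single cap (substitute x_i' = x_i − (cap_i+1)): x_1 ≥ 7 gives C(6,3) = 20; x_2 ≥ 4 gives C(9,3) = 84; x_3 ≥ 7 gives C(6,3) = 20; x_4 ≥ 6 gives C(7,3) = 35. Together 159.
Add back pairs where two caps are both exceeded: 0 + 0 + 0 + 0 + 1 + 0 = 1.
By inclusion–exclusion the count is 286 − 159 + 1 = 128.

128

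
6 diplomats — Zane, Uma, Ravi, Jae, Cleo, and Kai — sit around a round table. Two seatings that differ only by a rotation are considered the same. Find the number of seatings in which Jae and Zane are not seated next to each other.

72

All circular seatings of 6 people number (5)! = 120.
Seatings with Jae beside Zane: treat them as a block with 2 internal orders, giving 2 × (4)! = 48.
Subtracting, 120 − 48 = 72.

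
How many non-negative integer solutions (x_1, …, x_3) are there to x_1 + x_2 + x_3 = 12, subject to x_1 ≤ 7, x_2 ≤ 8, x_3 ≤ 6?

45

By stars and bars, unrestricted non-negative solutions to x_1+…+x_3 = 12 number C(12+2,2) = 91.
Subtract solutions that violate a single cap (substitute x_i' = x_i − (cap_i+1)): x_1 ≥ 8 gives C(6,2) = 15; x_2 ≥ 9 gives C(5,2) = 10; x_3 ≥ 7 gives C(7,2) = 21. Together 46.
No two caps can be exceeded simultaneously, so the pair terms are all 0.
By inclusion–exclusion the count is 91 − 46 + 0 = 45.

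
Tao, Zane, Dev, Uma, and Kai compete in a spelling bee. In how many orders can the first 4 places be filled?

There are 5 choices for 1st place, 4 for 2nd, and so on down to 2 for position 4.
That gives 5 × 4 × 3 × 2 = 120.

120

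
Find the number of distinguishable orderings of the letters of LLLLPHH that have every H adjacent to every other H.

Treat the 2 copies of H as a single block. The multiset to arrange is then {HH, L, L, L, L, P}, 6 items in all.
That gives (6)!/(4!) = 30 arrangements.

30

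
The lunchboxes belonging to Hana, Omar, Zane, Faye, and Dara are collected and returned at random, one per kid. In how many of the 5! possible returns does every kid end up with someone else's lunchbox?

44

Count assignments avoiding every fixed point. For any j of the 5 kids fixed to their own lunchbox, the other 5−j can be arranged in (5−j)! ways.
By inclusion–exclusion this is Σ_{j=0}^{5} (−1)^j C(5,j)·(5−j)!.
Computing: 120 − 120 + 60 − 20 + 5 − 1 = 44.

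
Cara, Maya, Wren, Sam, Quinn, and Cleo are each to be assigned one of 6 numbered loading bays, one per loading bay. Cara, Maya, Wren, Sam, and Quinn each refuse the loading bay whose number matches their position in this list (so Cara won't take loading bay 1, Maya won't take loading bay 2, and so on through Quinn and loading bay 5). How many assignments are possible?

309

Let Aᵢ (for 1 ≤ i ≤ 5) be the placements that put person i in their forbidden loading bay. Any j of these fix j positions, leaving (6−j)! ways to fill the rest, and there are C(5,j) ways to pick which j.
By inclusion–exclusion, the number of valid placements is Σ_{j=0}^{5} (−1)^j C(5,j)·(6−j)!.
Computing: 720 − 600 + 240 − 60 + 10 − 1 = 309.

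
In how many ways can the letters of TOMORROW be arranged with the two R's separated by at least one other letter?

There are 8!/(3!·2!) = 3360 arrangements of TOMORROW in total.
Arrangements with the R's together: treat RR as one letter, giving (7)!/(3!) = 840.
Hence 3360 − 840 = 2520.

2520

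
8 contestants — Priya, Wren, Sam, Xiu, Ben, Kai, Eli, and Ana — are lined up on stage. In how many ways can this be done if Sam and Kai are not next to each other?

30240

There are 8! = 40320 arrangements in all. If Sam and Kai are adjacent, merging them into one block gives 2·(7)! = 10080 arrangements.
So 40320 − 10080 = 30240 arrangements keep them apart.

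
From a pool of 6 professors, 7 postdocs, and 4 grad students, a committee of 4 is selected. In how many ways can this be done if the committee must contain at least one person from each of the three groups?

Unrestricted: C(17,4) = 2380 ways to pick any 4 of the 17.
Selections missing a whole group: no professors → C(11,4) = 330; no postdocs → C(10,4) = 210; no grad students → C(13,4) = 715.
Add back selections omitting two groups (i.e. drawn from a single group): C(6,4) + C(7,4) + C(4,4) = 51.
By inclusion–exclusion: 2380 − 1255 + 51 = 1176.

1176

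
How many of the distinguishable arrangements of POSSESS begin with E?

With the first slot taken by E, it remains to arrange the other 6 letters (POSSSS).
Those 6 letters have S appearing 4 times, giving (6)!/(4!) = 30.

30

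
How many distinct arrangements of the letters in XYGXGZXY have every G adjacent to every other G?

Treat the 2 copies of G as a single block. The multiset to arrange is then {GG, X, X, X, Y, Y, Z}, 7 items in all.
That gives (7)!/(3!·2!) = 420 arrangements.

420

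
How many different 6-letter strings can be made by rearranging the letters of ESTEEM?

120

Letter multiplicities in ESTEEM: E×3, M×1, S×1, T×1.
Dividing 6! = 720 by 3! = 6 for the repeated letters gives 120.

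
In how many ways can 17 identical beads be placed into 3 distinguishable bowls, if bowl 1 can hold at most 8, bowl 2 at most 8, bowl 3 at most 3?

6

Without the upper bounds there are C(19,2) = 171 ways to split 17 among 3 bowls.
Subtract solutions that violate a single cap (substitute x_i' = x_i − (cap_i+1)): x_1 ≥ 9 gives C(10,2) = 45; x_2 ≥ 9 gives C(10,2) = 45; x_3 ≥ 4 gives C(15,2) = 105. Together 195.
Add back pairs where two caps are both exceeded: 0 + 15 + 15 = 30.
By inclusion–exclusion the count is 171 − 195 + 30 = 6.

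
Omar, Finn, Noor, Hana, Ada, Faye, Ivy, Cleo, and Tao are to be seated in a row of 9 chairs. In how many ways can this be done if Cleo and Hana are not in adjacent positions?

282240

There are 9! = 362880 arrangements in all. If Cleo and Hana are adjacent, merging them into one block gives 2·(8)! = 80640 arrangements.
So 362880 − 80640 = 282240 arrangements keep them apart.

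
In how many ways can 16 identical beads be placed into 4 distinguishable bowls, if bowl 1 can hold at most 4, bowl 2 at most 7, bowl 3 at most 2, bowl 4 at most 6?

By stars and bars, unrestricted non-negative solutions to x_1+…+x_4 = 16 number C(16+3,3) = 969.
Subtract solutions that violate a single cap (substitute x_i' = x_i − (cap_i+1)): x_1 ≥ 5 gives C(14,3) = 364; x_2 ≥ 8 gives C(11,3) = 165; x_3 ≥ 3 gives C(16,3) = 560; x_4 ≥ 7 gives C(12,3) = 220. Together 1309.
Add back pairs where two caps are both exceeded: 20 + 165 + 35 + 56 + 4 + 84 = 364.
Subtract triples: 1 + 0 + 4 + 0 = 5.
By inclusion–exclusion the count is 969 − 1309 + 364 − 5 = 19.

19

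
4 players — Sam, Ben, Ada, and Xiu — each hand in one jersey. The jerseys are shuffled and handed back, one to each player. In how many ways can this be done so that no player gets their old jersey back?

9

This is the derangement count D_4: permutations of 4 items with no fixed point.
By inclusion–exclusion this is Σ_{j=0}^{4} (−1)^j C(4,j)·(4−j)!.
Computing: 24 − 24 + 12 − 4 + 1 = 9.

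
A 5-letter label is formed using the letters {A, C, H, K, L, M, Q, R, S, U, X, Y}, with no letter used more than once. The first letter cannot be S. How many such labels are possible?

The first letter has 12−1 = 11 choices (anything except S).
The remaining 4 letters are filled from the other 11 symbols without repetition: 11 × 10 × 9 × 8 = 7920.
Total: 11 × 7920 = 87120.

87120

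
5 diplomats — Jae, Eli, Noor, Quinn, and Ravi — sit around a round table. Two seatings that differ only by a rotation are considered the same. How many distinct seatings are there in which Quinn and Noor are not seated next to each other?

12

All circular seatings of 5 people number (4)! = 24.
Seatings with Quinn beside Noor: treat them as a block with 2 internal orders, giving 2 × (3)! = 12.
Subtracting, 24 − 12 = 12.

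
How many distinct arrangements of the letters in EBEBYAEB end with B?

420

Fix B in the last position and arrange the remaining 7 letters.
Those 7 letters have B appearing twice and E appearing 3 times, giving (7)!/(3!·2!) = 420.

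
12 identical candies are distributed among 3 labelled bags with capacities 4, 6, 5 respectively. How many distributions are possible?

By stars and bars, unrestricted non-negative solutions to x_1+…+x_3 = 12 number C(12+2,2) = 91.
Subtract solutions that violate a single cap (substitute x_i' = x_i − (cap_i+1)): x_1 ≥ 5 gives C(9,2) = 36; x_2 ≥ 7 gives C(7,2) = 21; x_3 ≥ 6 gives C(8,2) = 28. Together 85.
Add back pairs where two caps are both exceeded: 1 + 3 + 0 = 4.
By inclusion–exclusion the count is 91 − 85 + 4 = 10.

10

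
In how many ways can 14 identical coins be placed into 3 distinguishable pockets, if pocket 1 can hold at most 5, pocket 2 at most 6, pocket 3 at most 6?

10

By stars and bars, unrestricted non-negative solutions to x_1+…+x_3 = 14 number C(14+2,2) = 120.
Subtract solutions that violate a single cap (substitute x_i' = x_i − (cap_i+1)): x_1 ≥ 6 gives C(10,2) = 45; x_2 ≥ 7 gives C(9,2) = 36; x_3 ≥ 7 gives C(9,2) = 36. Together 117.
Add back pairs where two caps are both exceeded: 3 + 3 + 1 = 7.
By inclusion–exclusion the count is 120 − 117 + 7 = 10.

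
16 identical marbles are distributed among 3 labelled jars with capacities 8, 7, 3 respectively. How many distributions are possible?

6

Without the upper bounds there are C(18,2) = 153 ways to split 16 among 3 jars.
Subtract solutions that violate a single cap (substitute x_i' = x_i − (cap_i+1)): x_1 ≥ 9 gives C(9,2) = 36; x_2 ≥ 8 gives C(10,2) = 45; x_3 ≥ 4 gives C(14,2) = 91. Together 172.
Add back pairs where two caps are both exceeded: 0 + 10 + 15 = 25.
By inclusion–exclusion the count is 153 − 172 + 25 = 6.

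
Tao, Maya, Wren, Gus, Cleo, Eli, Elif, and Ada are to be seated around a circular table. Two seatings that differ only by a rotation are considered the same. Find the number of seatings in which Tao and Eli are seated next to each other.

Glue Tao and Eli into a block (2 internal orders). Seating 7 units around a circle gives (6)! arrangements.
So 2 × (6)! = 2 × 720 = 1440.

1440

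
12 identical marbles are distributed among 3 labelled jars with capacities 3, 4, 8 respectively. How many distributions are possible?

10

Without the upper bounds there are C(14,2) = 91 ways to split 12 among 3 jars.
Subtract solutions that violate a single cap (substitute x_i' = x_i − (cap_i+1)): x_1 ≥ 4 gives C(10,2) = 45; x_2 ≥ 5 gives C(9,2) = 36; x_3 ≥ 9 gives C(5,2) = 10. Together 91.
Add back pairs where two caps are both exceeded: 10 + 0 + 0 = 10.
By inclusion–exclusion the count is 91 − 91 + 10 = 10.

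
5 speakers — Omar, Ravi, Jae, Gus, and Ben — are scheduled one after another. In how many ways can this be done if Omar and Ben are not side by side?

72

Of the 5! = 120 arrangements, those with Omar and Ben adjacent number 2 × 4! = 48 (treat the pair as a block with 2 internal orders).
Complementary counting: 120 − 48 = 72.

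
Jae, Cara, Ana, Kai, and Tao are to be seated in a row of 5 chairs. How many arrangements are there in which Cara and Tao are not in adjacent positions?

There are 5! = 120 arrangements in all. If Cara and Tao are adjacent, merging them into one block gives 2·(4)! = 48 arrangements.
Complementary counting: 120 − 48 = 72.

72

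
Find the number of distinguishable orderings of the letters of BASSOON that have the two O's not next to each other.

There are 7!/(2!·2!) = 1260 arrangements of BASSOON in total.
Arrangements with the O's together: treat OO as one letter, giving (6)!/(2!) = 360.
Subtracting, 1260 − 360 = 900 arrangements keep the O's apart.

900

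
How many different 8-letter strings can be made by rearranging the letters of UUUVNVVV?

UUUVNVVV has 8 letters with U appearing 3 times and V appearing 4 times.
The number of distinct arrangements is 8!/(4!·3!) = 40320/144 = 280.

280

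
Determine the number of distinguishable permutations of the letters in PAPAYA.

The 6 letters of PAPAYA have repeats: A appearing 3 times and P appearing twice.
The number of distinct arrangements is 6!/(3!·2!) = 720/12 = 60.

60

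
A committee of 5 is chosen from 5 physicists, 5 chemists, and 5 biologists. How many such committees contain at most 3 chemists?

2952

Split by how many chemists are chosen (0 through 3).
Sum: C(5,0)·C(10,5) + C(5,1)·C(10,4) + C(5,2)·C(10,3) + C(5,3)·C(10,2) = 252 + 1050 + 1200 + 450 = 2952.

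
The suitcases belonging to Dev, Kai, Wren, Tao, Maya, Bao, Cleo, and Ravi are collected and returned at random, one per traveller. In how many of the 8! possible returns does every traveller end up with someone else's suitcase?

14833

This is the derangement count D_8: permutations of 8 items with no fixed point.
By inclusion–exclusion this is Σ_{j=0}^{8} (−1)^j C(8,j)·(8−j)!.
Computing: 40320 − 40320 + 20160 − 6720 + 1680 − 336 + 56 − 8 + 1 = 14833.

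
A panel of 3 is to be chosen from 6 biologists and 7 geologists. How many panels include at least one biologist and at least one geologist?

With no constraint there are C(13,3) = 286 possible selections.
Selections missing a whole group: no biologists → C(7,3) = 35; no geologists → C(6,3) = 20.
Both groups omitted at once is impossible, so 286 − 55 = 231.

231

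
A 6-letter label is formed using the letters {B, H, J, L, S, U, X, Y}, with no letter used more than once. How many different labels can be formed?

20160

Choose and order 6 of the 8 symbols: the first letter has 8 options, the next 7, and so on down to 3.
That product is 8 × 7 × 6 × 5 × 4 × 3 = 20160.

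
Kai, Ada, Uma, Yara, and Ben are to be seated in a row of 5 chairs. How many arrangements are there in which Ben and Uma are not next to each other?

72

Of the 5! = 120 arrangements, those with Ben and Uma adjacent number 2 × 4! = 48 (treat the pair as a block with 2 internal orders).
So 120 − 48 = 72 arrangements keep them apart.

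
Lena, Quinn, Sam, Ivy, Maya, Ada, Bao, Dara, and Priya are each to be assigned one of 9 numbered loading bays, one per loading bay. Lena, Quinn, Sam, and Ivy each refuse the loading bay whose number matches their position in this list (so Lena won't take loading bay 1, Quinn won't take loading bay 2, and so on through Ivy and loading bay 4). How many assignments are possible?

229080

Let Aᵢ (for 1 ≤ i ≤ 4) be the placements that put person i in their forbidden loading bay. Any j of these fix j positions, leaving (9−j)! ways to fill the rest, and there are C(4,j) ways to pick which j.
By inclusion–exclusion, the number of valid placements is Σ_{j=0}^{4} (−1)^j C(4,j)·(9−j)!.
Computing: 362880 − 161280 + 30240 − 2880 + 120 = 229080.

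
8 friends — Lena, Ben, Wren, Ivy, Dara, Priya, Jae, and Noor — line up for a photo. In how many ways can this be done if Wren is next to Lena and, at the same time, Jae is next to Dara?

Treat {Wren,Lena} as one block (2 orders) and {Jae,Dara} as another (2 orders).
That leaves 6 units to arrange: 2 × 2 × 6! = 4 × 720 = 2880.

2880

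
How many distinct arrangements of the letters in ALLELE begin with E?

20

With the first slot taken by E, it remains to arrange the other 5 letters (ALLLE).
Those 5 letters have L appearing 3 times, giving (5)!/(3!) = 20.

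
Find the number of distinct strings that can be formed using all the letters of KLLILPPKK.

5040

The 9 letters of KLLILPPKK have repeats: K appearing 3 times, L appearing 3 times, and P appearing twice.
Dividing 9! = 362880 by 3!·3!·2! = 72 for the repeated letters gives 5040.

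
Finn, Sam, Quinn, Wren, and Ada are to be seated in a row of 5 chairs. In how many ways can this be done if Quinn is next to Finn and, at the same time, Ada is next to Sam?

24

Treat {Quinn,Finn} as one block (2 orders) and {Ada,Sam} as another (2 orders).
That leaves 3 units to arrange: 2 × 2 × 3! = 4 × 6 = 24.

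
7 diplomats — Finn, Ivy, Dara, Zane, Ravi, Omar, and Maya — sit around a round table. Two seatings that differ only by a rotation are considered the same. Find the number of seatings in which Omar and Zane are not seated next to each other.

480

Without the restriction there are (6)! = 720 seatings.
Those with Omar next to Zane: fuse the pair into one unit and seat 6 units around a circle — 2·(5)! = 240.
Subtracting, 720 − 240 = 480.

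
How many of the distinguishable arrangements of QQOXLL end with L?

With the last slot taken by L, it remains to arrange the other 5 letters (QQOXL).
Those 5 letters have Q appearing twice, giving (5)!/(2!) = 60.

60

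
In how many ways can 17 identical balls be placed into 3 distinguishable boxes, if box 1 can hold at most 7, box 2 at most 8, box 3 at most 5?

Without the upper bounds there are C(19,2) = 171 ways to split 17 among 3 boxes.
Subtract solutions that violate a single cap (substitute x_i' = x_i − (cap_i+1)): x_1 ≥ 8 gives C(11,2) = 55; x_2 ≥ 9 gives C(10,2) = 45; x_3 ≥ 6 gives C(13,2) = 78. Together 178.
Add back pairs where two caps are both exceeded: 1 + 10 + 6 = 17.
By inclusion–exclusion the count is 171 − 178 + 17 = 10.

10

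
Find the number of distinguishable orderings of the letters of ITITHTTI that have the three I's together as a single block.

30

Treat the 3 copies of I as a single block. The multiset to arrange is then {III, H, T, T, T, T}, 6 items in all.
That gives (6)!/(4!) = 30 arrangements.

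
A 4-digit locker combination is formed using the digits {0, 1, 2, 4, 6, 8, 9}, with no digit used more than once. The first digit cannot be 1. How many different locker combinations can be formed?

The first digit has 7−1 = 6 choices (anything except 1).
The remaining 3 digits are filled from the other 6 symbols without repetition: 6 × 5 × 4 = 120.
Total: 6 × 120 = 720.

720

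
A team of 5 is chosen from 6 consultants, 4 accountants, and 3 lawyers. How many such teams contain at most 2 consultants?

756

Split by how many consultants are chosen (0 through 2).
Sum: C(6,0)·C(7,5) + C(6,1)·C(7,4) + C(6,2)·C(7,3) = 21 + 210 + 525 = 756.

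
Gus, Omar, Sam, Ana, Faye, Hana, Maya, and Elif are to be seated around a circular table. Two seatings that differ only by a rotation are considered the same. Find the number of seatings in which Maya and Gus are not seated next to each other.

3600

Without the restriction there are (7)! = 5040 seatings.
Those with Maya next to Gus: fuse the pair into one unit and seat 7 units around a circle — 2·(6)! = 1440.
Subtracting, 5040 − 1440 = 3600.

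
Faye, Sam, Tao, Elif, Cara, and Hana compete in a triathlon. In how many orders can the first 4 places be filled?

There are 6 choices for 1st place, 5 for 2nd, and so on down to 3 for position 4.
That gives 6 × 5 × 4 × 3 = 360.

360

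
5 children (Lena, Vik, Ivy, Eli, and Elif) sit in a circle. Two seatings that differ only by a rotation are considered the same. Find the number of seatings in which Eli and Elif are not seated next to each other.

All circular seatings of 5 people number (4)! = 24.
Those with Eli next to Elif: fuse the pair into one unit and seat 4 units around a circle — 2·(3)! = 12.
Subtracting, 24 − 12 = 12.

12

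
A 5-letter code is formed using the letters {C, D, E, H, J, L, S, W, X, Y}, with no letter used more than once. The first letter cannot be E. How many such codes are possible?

The first letter has 10−1 = 9 choices (anything except E).
The remaining 4 letters are filled from the other 9 symbols without repetition: 9 × 8 × 7 × 6 = 3024.
Total: 9 × 3024 = 27216.

27216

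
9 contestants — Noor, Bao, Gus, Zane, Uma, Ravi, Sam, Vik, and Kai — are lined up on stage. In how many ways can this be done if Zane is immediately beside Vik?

80640

Treat {Zane, Vik} as a single unit. There are 8 units to order, and the pair itself can be ordered 2 ways.
That gives 2 × 8! = 2 × 40320 = 80640.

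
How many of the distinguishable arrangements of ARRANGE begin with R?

360

With the first slot taken by R, it remains to arrange the other 6 letters (ARANGE).
Those 6 letters have A appearing twice, giving (6)!/(2!) = 360.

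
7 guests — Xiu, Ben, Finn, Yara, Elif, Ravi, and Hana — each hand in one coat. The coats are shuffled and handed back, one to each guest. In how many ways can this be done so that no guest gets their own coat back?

Count assignments avoiding every fixed point. For any j of the 7 guests fixed to their own coat, the other 7−j can be arranged in (7−j)! ways.
By inclusion–exclusion this is Σ_{j=0}^{7} (−1)^j C(7,j)·(7−j)!.
Computing: 5040 − 5040 + 2520 − 840 + 210 − 42 + 7 − 1 = 1854.

1854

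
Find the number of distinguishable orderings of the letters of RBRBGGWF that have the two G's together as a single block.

1260

Treat the 2 copies of G as a single block. The multiset to arrange is then {GG, B, B, F, R, R, W}, 7 items in all.
That gives (7)!/(2!·2!) = 1260 arrangements.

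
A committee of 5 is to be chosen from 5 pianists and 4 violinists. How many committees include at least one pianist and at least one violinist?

125

Total 5-person selections from all 9: C(9,5) = 126.
Subtract selections that omit an entire group: no pianists → C(4,5) = 0; no violinists → C(5,5) = 1.
Both groups omitted at once is impossible, so 126 − 1 = 125.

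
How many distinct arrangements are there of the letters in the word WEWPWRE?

The 7 letters of WEWPWRE have repeats: E appearing twice and W appearing 3 times.
So there are 7! / (3!·2!) = 420 distinguishable arrangements.

420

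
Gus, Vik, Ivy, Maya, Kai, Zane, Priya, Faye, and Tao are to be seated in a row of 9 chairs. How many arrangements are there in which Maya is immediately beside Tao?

Place the 7 others and the Maya-Tao pair as 8 objects in a line; the pair has 2 internal arrangements.
So the count is 2·(8)! = 80640.

80640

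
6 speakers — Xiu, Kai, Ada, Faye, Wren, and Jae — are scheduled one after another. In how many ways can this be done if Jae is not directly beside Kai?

There are 6! = 720 arrangements in all. If Jae and Kai are adjacent, merging them into one block gives 2·(5)! = 240 arrangements.
So 720 − 240 = 480 arrangements keep them apart.

480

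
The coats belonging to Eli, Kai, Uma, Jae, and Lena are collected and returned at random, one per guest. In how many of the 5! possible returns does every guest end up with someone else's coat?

Count assignments avoiding every fixed point. For any j of the 5 guests fixed to their own coat, the other 5−j can be arranged in (5−j)! ways.
By inclusion–exclusion this is Σ_{j=0}^{5} (−1)^j C(5,j)·(5−j)!.
Computing: 120 − 120 + 60 − 20 + 5 − 1 = 44.

44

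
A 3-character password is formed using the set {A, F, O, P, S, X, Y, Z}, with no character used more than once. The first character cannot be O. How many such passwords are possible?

294

The first character has 8−1 = 7 choices (anything except O).
The remaining 2 characters are filled from the other 7 symbols without repetition: 7 × 6 = 42.
Total: 7 × 42 = 294.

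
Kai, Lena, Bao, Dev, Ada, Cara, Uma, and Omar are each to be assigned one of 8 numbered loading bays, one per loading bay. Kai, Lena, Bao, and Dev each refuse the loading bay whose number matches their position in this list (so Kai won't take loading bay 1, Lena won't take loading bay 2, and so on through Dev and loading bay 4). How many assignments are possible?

Let Aᵢ (for 1 ≤ i ≤ 4) be the placements that put person i in their forbidden loading bay. Any j of these fix j positions, leaving (8−j)! ways to fill the rest, and there are C(4,j) ways to pick which j.
By inclusion–exclusion, the number of valid placements is Σ_{j=0}^{4} (−1)^j C(4,j)·(8−j)!.
Computing: 40320 − 20160 + 4320 − 480 + 24 = 24024.

24024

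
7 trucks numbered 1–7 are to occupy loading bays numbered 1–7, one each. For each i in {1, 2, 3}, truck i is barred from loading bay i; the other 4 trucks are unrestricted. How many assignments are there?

3216

Let Aᵢ (for i ∈ {1, 2, 3}) be the placements that put truck i in its forbidden loading bay. Any j of these fix j positions, leaving (7−j)! ways to fill the rest, and there are C(3,j) ways to pick which j.
By inclusion–exclusion, the number of valid placements is Σ_{j=0}^{3} (−1)^j C(3,j)·(7−j)!.
Computing: 5040 − 2160 + 360 − 24 = 3216.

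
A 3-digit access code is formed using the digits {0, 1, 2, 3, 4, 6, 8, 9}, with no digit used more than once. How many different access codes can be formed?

With no repetition, fill the 3 digits in order: 8 choices, then 7, down to 6.
That product is 8 × 7 × 6 = 336.

336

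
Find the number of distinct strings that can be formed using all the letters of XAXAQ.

XAXAQ has 5 letters with A appearing twice and X appearing twice.
So there are 5! / (2!·2!) = 30 distinguishable arrangements.

30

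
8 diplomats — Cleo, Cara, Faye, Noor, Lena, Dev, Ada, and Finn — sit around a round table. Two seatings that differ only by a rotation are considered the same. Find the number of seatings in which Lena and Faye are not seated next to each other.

All circular seatings of 8 people number (7)! = 5040.
Those with Lena next to Faye: fuse the pair into one unit and seat 7 units around a circle — 2·(6)! = 1440.
Subtracting, 5040 − 1440 = 3600.

3600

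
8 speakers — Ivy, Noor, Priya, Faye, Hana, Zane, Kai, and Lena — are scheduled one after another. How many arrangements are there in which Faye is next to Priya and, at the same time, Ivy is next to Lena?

Treat {Faye,Priya} as one block (2 orders) and {Ivy,Lena} as another (2 orders).
That leaves 6 units to arrange: 2 × 2 × 6! = 4 × 720 = 2880.

2880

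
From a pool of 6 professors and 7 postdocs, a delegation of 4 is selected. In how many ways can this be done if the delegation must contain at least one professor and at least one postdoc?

Unrestricted: C(13,4) = 715 ways to pick any 4 of the 13.
Selections missing a whole group: no professors → C(7,4) = 35; no postdocs → C(6,4) = 15.
Both groups omitted at once is impossible, so 715 − 50 = 665.

665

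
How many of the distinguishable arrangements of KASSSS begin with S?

With the first slot taken by S, it remains to arrange the other 5 letters (KASSS).
Those 5 letters have S appearing 3 times, giving (5)!/(3!) = 20.

20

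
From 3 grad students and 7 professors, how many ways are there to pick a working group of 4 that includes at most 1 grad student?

Split by how many grad students are chosen (0 through 1).
Sum: C(3,0)·C(7,4) + C(3,1)·C(7,3) = 35 + 105 = 140.

140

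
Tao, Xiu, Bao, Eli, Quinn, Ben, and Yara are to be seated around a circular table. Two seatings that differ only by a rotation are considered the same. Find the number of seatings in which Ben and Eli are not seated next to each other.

480

All circular seatings of 7 people number (6)! = 720.
Those with Ben next to Eli: fuse the pair into one unit and seat 6 units around a circle — 2·(5)! = 240.
Subtracting, 720 − 240 = 480.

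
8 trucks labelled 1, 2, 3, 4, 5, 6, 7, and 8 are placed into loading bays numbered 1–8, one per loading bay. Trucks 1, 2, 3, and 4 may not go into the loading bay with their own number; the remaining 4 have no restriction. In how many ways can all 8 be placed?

Let Aᵢ (for 1 ≤ i ≤ 4) be the placements that put truck i in its forbidden loading bay. Any j of these fix j positions, leaving (8−j)! ways to fill the rest, and there are C(4,j) ways to pick which j.
By inclusion–exclusion, the number of valid placements is Σ_{j=0}^{4} (−1)^j C(4,j)·(8−j)!.
Computing: 40320 − 20160 + 4320 − 480 + 24 = 24024.

24024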